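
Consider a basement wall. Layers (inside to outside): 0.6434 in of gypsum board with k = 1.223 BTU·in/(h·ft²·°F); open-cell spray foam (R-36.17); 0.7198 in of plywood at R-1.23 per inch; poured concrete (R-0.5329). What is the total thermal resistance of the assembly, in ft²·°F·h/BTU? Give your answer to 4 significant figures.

0.6434/1.223 = 0.52608
0.7198 × 1.23 = 0.88535
R_total = 0.52608 + 36.17 + 0.88535 + 0.5329 = 38.114 ft²·°F·h/BTU

38.11 ft²·°F·h/BTU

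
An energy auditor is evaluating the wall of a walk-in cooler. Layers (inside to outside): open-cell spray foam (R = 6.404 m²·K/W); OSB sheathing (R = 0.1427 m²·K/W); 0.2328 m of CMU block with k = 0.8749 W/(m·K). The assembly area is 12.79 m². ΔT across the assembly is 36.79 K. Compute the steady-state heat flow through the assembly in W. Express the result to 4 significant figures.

0.2328/0.8749 = 0.26609
R_total = 6.404 + 0.1427 + 0.26609 = 6.8128 m²·K/W
Q = A·ΔT/R = 12.79 × 36.79 / 6.8128 = 69.068 W

69.07 W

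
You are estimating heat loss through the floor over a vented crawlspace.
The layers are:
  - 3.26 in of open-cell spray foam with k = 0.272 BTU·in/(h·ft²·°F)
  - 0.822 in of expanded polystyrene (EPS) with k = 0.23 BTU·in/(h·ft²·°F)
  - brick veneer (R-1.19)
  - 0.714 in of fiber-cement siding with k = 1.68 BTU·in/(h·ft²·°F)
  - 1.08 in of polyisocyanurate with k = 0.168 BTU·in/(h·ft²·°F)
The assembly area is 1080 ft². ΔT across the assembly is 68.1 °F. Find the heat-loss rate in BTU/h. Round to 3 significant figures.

3120 BTU/h

3.26/0.272 = 11.99
0.822/0.23 = 3.574
0.714/1.68 = 0.425
1.08/0.168 = 6.429
R_total = 11.99 + 3.574 + 1.19 + 0.425 + 6.429 = 23.6 ft²·°F·h/BTU
Q = A·ΔT/R = 1080 × 68.1 / 23.6 = 3116 BTU/h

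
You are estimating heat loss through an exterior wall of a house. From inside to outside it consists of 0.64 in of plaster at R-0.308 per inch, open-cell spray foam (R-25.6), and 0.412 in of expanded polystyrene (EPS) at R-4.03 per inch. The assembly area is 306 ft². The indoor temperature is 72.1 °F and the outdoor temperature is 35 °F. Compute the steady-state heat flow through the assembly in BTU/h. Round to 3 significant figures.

0.64 × 0.308 = 0.1971
0.412 × 4.03 = 1.66
R_total = 0.1971 + 25.6 + 1.66 = 27.46 ft²·°F·h/BTU
Q = A·ΔT/R = 306 × (72.1 − 35) / 27.46 = 413.5 BTU/h

413 BTU/h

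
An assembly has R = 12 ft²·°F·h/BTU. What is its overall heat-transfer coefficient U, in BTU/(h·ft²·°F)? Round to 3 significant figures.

0.0833 BTU/(h·ft²·°F)

U = 1/R = 1/12 = 0.08333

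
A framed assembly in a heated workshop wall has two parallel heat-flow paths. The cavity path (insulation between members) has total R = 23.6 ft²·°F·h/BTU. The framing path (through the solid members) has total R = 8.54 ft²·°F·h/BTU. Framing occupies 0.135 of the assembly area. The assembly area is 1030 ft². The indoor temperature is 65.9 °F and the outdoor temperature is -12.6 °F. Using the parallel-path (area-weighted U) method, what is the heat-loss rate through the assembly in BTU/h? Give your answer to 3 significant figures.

4240 BTU/h

U_eff = 0.865/23.6 + 0.135/8.54 = 0.03665 + 0.01581 = 0.05246
R_eff = 1/U_eff = 19.06 ft²·°F·h/BTU
Q = 1030 × (65.9 − (-12.6)) / 19.06 = 4242 BTU/h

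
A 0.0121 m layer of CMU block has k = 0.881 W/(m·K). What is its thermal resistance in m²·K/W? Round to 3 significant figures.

0.0137 m²·K/W

R = L/k = 0.0121/0.881 = 0.01373 m²·K/W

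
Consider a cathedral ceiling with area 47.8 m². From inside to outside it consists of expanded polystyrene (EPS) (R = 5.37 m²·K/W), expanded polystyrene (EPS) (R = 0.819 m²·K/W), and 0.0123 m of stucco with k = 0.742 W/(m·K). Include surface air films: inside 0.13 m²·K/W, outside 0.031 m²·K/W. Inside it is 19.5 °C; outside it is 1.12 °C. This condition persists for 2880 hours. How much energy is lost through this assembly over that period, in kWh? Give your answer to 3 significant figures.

0.0123/0.742 = 0.01658
R_total = 0.13 + 5.37 + 0.819 + 0.01658 + 0.031 = 6.367 m²·K/W
Q = 47.8 × (19.5 − 1.12) / 6.367 = 138 W
E = 138 W × 2880 h / 1000 = 397.4 kWh

397 kWh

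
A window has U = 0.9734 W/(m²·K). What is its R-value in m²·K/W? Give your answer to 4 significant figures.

R = 1/U = 1/0.9734 = 1.0273

1.027 m²·K/W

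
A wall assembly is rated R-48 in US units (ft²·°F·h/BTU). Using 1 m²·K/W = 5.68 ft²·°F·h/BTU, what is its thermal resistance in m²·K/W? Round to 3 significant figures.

8.45 m²·K/W

R_SI = 48/5.68 = 8.451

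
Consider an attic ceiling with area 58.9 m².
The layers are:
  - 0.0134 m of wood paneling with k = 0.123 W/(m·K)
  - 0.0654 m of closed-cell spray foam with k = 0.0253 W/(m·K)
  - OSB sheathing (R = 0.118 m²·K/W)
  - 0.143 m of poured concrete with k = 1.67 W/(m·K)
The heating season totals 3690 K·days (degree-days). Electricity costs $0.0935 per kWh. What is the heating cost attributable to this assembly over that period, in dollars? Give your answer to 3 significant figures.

0.0134/0.123 = 0.1089
0.0654/0.0253 = 2.585
0.143/1.67 = 0.08563
R_total = 0.1089 + 2.585 + 0.118 + 0.08563 = 2.898 m²·K/W
E = A × HDD × 24 / R / 1000 = 58.9 × 3690 × 24 / 2.898 / 1000 = 1800 kWh
Cost = 1800 × 0.0935 = $168.3

168 dollars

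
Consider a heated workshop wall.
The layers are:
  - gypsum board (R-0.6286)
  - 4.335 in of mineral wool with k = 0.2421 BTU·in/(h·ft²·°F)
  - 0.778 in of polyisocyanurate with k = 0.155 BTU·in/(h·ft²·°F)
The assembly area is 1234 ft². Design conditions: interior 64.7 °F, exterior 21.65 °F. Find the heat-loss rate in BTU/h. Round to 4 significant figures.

4.335/0.2421 = 17.906
0.778/0.155 = 5.0194
R_total = 0.6286 + 17.906 + 5.0194 = 23.554 ft²·°F·h/BTU
Q = A·ΔT/R = 1234 × (64.7 − 21.65) / 23.554 = 2255.4 BTU/h

2255 BTU/h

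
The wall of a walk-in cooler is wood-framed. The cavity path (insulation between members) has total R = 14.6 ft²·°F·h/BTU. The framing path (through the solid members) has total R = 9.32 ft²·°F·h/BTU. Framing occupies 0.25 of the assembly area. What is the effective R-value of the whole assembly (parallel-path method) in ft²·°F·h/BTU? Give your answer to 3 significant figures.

12.8 ft²·°F·h/BTU

U_eff = 0.75/14.6 + 0.25/9.32 = 0.05137 + 0.02682 = 0.07819
R_eff = 1/U_eff = 12.79 ft²·°F·h/BTU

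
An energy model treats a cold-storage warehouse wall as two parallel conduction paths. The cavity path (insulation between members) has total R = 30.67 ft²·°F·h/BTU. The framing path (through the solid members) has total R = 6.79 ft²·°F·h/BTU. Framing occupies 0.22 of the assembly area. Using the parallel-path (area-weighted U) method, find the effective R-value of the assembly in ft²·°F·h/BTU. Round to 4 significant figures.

U_eff = 0.78/30.67 + 0.22/6.79 = 0.025432 + 0.032401 = 0.057833
R_eff = 1/U_eff = 17.291 ft²·°F·h/BTU

17.29 ft²·°F·h/BTU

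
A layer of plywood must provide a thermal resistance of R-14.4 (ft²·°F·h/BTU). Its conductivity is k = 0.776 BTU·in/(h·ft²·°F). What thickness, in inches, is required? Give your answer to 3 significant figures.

L = R × k = 14.4 × 0.776 = 11.17 in

11.2 in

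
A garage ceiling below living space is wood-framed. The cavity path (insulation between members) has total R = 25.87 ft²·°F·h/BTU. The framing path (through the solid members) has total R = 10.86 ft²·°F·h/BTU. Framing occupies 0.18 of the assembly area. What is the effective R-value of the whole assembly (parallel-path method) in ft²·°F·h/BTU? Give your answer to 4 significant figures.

20.72 ft²·°F·h/BTU

U_eff = 0.82/25.87 + 0.18/10.86 = 0.031697 + 0.016575 = 0.048272
R_eff = 1/U_eff = 20.716 ft²·°F·h/BTU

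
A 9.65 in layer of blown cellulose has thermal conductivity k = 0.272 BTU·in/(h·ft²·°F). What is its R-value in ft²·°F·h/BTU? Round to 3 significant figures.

R = L/k = 9.65/0.272 = 35.48 ft²·°F·h/BTU

35.5 ft²·°F·h/BTU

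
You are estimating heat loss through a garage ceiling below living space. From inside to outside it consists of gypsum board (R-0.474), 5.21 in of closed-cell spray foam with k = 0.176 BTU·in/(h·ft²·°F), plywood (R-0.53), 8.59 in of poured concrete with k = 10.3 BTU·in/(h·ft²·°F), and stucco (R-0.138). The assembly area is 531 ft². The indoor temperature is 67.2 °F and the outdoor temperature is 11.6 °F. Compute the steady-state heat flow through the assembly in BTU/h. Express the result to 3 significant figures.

935 BTU/h

5.21/0.176 = 29.6
8.59/10.3 = 0.834
R_total = 0.474 + 29.6 + 0.53 + 0.834 + 0.138 = 31.58 ft²·°F·h/BTU
Q = A·ΔT/R = 531 × (67.2 − 11.6) / 31.58 = 934.9 BTU/h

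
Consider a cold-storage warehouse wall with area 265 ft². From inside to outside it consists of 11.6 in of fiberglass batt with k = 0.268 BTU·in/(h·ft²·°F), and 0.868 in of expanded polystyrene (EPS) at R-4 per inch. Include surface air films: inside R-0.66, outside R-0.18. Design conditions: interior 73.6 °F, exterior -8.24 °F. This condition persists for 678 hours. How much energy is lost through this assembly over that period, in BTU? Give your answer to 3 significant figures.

309000 BTU

11.6/0.268 = 43.28
0.868 × 4 = 3.472
R_total = 0.66 + 43.28 + 3.472 + 0.18 = 47.6 ft²·°F·h/BTU
Q = 265 × (73.6 − (-8.24)) / 47.6 = 455.7 BTU/h
E = 455.7 × 678 = 308900 BTU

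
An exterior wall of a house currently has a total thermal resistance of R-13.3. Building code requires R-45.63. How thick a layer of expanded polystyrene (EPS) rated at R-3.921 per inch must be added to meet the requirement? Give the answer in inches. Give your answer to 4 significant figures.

8.245 in

ΔR = 45.63 − 13.3 = 32.33 ft²·°F·h/BTU
L = ΔR / (R/in) = 32.33/3.921 = 8.2453 in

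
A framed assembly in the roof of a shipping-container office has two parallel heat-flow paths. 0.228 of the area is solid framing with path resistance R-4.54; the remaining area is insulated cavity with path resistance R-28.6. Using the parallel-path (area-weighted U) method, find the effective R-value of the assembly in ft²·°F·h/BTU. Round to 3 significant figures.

13.0 ft²·°F·h/BTU

U_eff = 0.772/28.6 + 0.228/4.54 = 0.02699 + 0.05022 = 0.07721
R_eff = 1/U_eff = 12.95 ft²·°F·h/BTU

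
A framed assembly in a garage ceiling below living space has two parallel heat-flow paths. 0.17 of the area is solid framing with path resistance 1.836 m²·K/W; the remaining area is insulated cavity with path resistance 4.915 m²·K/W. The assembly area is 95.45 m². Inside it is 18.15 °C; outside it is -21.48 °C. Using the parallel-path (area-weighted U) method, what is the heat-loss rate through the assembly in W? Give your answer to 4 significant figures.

U_eff = 0.83/4.915 + 0.17/1.836 = 0.16887 + 0.092593 = 0.26146
R_eff = 1/U_eff = 3.8246 m²·K/W
Q = 95.45 × (18.15 − (-21.48)) / 3.8246 = 989.03 W

989.0 W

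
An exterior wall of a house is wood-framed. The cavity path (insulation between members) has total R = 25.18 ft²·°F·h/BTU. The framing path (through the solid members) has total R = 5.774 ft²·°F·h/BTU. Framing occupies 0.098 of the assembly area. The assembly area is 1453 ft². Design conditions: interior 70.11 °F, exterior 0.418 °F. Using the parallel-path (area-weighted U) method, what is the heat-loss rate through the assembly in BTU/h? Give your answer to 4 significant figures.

U_eff = 0.902/25.18 + 0.098/5.774 = 0.035822 + 0.016973 = 0.052795
R_eff = 1/U_eff = 18.941 ft²·°F·h/BTU
Q = 1453 × (70.11 − 0.418) / 18.941 = 5346.1 BTU/h

5346 BTU/h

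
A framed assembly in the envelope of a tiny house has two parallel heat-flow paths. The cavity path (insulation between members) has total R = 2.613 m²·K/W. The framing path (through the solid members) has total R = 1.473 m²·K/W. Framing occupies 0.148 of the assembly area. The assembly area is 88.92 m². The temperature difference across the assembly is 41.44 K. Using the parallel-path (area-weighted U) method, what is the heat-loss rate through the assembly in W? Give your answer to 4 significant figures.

U_eff = 0.852/2.613 + 0.148/1.473 = 0.32606 + 0.10048 = 0.42654
R_eff = 1/U_eff = 2.3445 m²·K/W
Q = 88.92 × 41.44 / 2.3445 = 1571.7 W

1572 W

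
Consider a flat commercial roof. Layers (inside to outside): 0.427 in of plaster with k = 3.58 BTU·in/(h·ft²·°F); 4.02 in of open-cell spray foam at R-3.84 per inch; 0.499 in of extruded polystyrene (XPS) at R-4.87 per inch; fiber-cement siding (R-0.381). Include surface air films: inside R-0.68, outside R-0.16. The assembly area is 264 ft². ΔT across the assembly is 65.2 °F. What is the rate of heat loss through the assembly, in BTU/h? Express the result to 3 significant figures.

896 BTU/h

0.427/3.58 = 0.1193
4.02 × 3.84 = 15.44
0.499 × 4.87 = 2.43
R_total = 0.68 + 0.1193 + 15.44 + 2.43 + 0.381 + 0.16 = 19.21 ft²·°F·h/BTU
Q = A·ΔT/R = 264 × 65.2 / 19.21 = 896.2 BTU/h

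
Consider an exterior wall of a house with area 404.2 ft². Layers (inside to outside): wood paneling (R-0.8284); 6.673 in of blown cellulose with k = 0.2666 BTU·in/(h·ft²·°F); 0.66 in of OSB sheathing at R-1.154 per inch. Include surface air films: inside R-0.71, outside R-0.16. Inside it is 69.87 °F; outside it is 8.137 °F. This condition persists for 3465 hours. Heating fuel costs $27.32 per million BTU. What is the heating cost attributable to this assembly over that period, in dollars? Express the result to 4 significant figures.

6.673/0.2666 = 25.03
0.66 × 1.154 = 0.76164
R_total = 0.71 + 0.8284 + 25.03 + 0.76164 + 0.16 = 27.49 ft²·°F·h/BTU
Q = 404.2 × (69.87 − 8.137) / 27.49 = 907.69 BTU/h
E = 907.69 × 3465 = 3145200 BTU
Cost = 3145200/10⁶ × 27.32 = $85.926

85.93 dollars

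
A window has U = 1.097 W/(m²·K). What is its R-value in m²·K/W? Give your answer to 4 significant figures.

R = 1/U = 1/1.097 = 0.91158

0.9116 m²·K/W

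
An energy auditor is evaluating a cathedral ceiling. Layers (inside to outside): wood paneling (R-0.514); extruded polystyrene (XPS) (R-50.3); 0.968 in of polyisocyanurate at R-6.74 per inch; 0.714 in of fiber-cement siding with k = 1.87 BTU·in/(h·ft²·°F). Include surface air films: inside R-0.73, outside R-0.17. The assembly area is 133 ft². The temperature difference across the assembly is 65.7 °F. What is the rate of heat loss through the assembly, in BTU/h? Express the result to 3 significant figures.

0.968 × 6.74 = 6.524
0.714/1.87 = 0.3818
R_total = 0.73 + 0.514 + 50.3 + 6.524 + 0.3818 + 0.17 = 58.62 ft²·°F·h/BTU
Q = A·ΔT/R = 133 × 65.7 / 58.62 = 149.1 BTU/h

149 BTU/h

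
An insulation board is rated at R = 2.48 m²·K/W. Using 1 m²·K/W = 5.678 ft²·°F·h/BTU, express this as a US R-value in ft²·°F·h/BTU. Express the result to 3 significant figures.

14.1 ft²·°F·h/BTU

R_US = 2.48 × 5.678 = 14.08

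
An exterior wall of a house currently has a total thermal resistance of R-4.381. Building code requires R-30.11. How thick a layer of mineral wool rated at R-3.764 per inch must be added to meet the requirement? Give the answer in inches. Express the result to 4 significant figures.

6.836 in

ΔR = 30.11 − 4.381 = 25.729 ft²·°F·h/BTU
L = ΔR / (R/in) = 25.729/3.764 = 6.8355 in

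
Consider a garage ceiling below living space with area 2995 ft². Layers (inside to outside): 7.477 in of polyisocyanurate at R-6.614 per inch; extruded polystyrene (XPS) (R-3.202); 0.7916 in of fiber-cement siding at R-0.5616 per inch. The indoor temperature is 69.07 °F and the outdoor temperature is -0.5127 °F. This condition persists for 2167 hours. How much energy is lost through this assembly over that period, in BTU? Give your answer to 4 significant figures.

7.477 × 6.614 = 49.453
0.7916 × 0.5616 = 0.44456
R_total = 49.453 + 3.202 + 0.44456 = 53.099 ft²·°F·h/BTU
Q = 2995 × (69.07 − (-0.5127)) / 53.099 = 3924.7 BTU/h
E = 3924.7 × 2167 = 8504900 BTU

8505000 BTU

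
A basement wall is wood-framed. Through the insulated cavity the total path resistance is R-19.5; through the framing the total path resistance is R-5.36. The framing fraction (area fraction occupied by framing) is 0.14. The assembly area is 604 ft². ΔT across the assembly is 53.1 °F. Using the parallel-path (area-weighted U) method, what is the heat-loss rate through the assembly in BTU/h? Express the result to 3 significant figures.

U_eff = 0.86/19.5 + 0.14/5.36 = 0.0441 + 0.02612 = 0.07022
R_eff = 1/U_eff = 14.24 ft²·°F·h/BTU
Q = 604 × 53.1 / 14.24 = 2252 BTU/h

2250 BTU/h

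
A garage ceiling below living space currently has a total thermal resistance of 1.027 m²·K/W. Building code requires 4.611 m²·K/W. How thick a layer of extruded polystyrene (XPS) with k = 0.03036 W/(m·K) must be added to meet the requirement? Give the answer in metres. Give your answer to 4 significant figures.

0.1088 m

ΔR = 4.611 − 1.027 = 3.584 m²·K/W
L = ΔR × k = 3.584 × 0.03036 = 0.10881 m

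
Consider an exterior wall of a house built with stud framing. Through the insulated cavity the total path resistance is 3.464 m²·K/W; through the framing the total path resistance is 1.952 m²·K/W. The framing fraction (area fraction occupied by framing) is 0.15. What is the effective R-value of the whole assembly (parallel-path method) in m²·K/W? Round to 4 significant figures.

3.103 m²·K/W

U_eff = 0.85/3.464 + 0.15/1.952 = 0.24538 + 0.076844 = 0.32223
R_eff = 1/U_eff = 3.1034 m²·K/W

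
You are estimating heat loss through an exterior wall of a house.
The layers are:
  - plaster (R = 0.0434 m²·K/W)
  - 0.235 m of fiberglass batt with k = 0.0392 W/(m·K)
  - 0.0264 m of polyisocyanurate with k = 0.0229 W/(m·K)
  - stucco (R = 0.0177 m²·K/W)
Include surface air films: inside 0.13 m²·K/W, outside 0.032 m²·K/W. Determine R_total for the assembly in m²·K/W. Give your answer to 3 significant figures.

7.37 m²·K/W

0.235/0.0392 = 5.995
0.0264/0.0229 = 1.153
R_total = 0.13 + 0.0434 + 5.995 + 1.153 + 0.0177 + 0.032 = 7.371 m²·K/W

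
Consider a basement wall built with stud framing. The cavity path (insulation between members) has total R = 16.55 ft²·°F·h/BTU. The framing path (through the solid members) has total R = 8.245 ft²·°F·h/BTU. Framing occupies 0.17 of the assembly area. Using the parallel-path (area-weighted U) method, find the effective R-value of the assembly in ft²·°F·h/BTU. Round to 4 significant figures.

U_eff = 0.83/16.55 + 0.17/8.245 = 0.050151 + 0.020619 = 0.07077
R_eff = 1/U_eff = 14.13 ft²·°F·h/BTU

14.13 ft²·°F·h/BTU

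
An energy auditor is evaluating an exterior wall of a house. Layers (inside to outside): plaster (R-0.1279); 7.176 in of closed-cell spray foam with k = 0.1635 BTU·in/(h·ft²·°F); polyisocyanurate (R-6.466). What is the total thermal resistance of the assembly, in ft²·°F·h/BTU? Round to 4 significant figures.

7.176/0.1635 = 43.89
R_total = 0.1279 + 43.89 + 6.466 = 50.484 ft²·°F·h/BTU

50.48 ft²·°F·h/BTU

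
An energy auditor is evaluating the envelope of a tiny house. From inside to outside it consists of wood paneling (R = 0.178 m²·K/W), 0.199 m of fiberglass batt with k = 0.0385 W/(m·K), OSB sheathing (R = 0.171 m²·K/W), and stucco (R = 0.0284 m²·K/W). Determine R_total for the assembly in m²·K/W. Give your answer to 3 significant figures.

0.199/0.0385 = 5.169
R_total = 0.178 + 5.169 + 0.171 + 0.0284 = 5.546 m²·K/W

5.55 m²·K/W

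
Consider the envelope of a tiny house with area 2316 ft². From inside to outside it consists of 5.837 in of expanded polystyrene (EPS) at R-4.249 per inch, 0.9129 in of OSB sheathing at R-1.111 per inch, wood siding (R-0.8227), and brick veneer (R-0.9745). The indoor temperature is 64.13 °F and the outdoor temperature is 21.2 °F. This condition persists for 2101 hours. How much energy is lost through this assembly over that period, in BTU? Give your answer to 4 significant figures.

7565000 BTU

5.837 × 4.249 = 24.801
0.9129 × 1.111 = 1.0142
R_total = 24.801 + 1.0142 + 0.8227 + 0.9745 = 27.613 ft²·°F·h/BTU
Q = 2316 × (64.13 − 21.2) / 27.613 = 3600.7 BTU/h
E = 3600.7 × 2101 = 7565100 BTU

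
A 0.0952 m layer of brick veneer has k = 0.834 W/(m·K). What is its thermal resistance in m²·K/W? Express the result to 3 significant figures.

0.114 m²·K/W

R = L/k = 0.0952/0.834 = 0.1141 m²·K/W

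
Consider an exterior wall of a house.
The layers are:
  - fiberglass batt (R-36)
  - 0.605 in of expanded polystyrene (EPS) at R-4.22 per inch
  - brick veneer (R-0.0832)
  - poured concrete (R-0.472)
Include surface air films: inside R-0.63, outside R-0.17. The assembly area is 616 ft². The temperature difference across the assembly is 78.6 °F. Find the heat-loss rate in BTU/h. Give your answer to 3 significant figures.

0.605 × 4.22 = 2.553
R_total = 0.63 + 36 + 2.553 + 0.0832 + 0.472 + 0.17 = 39.91 ft²·°F·h/BTU
Q = A·ΔT/R = 616 × 78.6 / 39.91 = 1213 BTU/h

1210 BTU/h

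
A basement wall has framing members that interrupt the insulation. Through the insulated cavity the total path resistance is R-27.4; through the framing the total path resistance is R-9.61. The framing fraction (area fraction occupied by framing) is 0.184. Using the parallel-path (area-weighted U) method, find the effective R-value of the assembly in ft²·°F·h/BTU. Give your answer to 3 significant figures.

20.4 ft²·°F·h/BTU

U_eff = 0.816/27.4 + 0.184/9.61 = 0.02978 + 0.01915 = 0.04893
R_eff = 1/U_eff = 20.44 ft²·°F·h/BTU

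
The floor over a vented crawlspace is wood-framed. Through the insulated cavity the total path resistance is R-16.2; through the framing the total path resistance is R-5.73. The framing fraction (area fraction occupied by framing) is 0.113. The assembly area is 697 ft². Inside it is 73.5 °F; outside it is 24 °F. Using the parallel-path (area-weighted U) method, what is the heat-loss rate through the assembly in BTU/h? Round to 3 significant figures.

U_eff = 0.887/16.2 + 0.113/5.73 = 0.05475 + 0.01972 = 0.07447
R_eff = 1/U_eff = 13.43 ft²·°F·h/BTU
Q = 697 × (73.5 − 24) / 13.43 = 2569 BTU/h

2570 BTU/h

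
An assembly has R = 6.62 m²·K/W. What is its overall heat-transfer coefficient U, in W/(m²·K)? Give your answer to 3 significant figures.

U = 1/R = 1/6.62 = 0.1511

0.151 W/(m²·K)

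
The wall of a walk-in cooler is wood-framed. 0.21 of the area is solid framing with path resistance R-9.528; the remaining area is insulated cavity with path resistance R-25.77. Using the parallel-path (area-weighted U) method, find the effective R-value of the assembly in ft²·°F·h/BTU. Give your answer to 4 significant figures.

U_eff = 0.79/25.77 + 0.21/9.528 = 0.030656 + 0.02204 = 0.052696
R_eff = 1/U_eff = 18.977 ft²·°F·h/BTU

18.98 ft²·°F·h/BTU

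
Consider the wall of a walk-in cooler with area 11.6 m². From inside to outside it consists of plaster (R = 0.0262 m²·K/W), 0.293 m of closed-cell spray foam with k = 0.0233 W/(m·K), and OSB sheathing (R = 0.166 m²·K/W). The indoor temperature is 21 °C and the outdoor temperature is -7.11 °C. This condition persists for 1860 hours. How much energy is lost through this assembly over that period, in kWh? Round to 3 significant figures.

0.293/0.0233 = 12.58
R_total = 0.0262 + 12.58 + 0.166 = 12.77 m²·K/W
Q = 11.6 × (21 − (-7.11)) / 12.77 = 25.54 W
E = 25.54 W × 1860 h / 1000 = 47.5 kWh

47.5 kWh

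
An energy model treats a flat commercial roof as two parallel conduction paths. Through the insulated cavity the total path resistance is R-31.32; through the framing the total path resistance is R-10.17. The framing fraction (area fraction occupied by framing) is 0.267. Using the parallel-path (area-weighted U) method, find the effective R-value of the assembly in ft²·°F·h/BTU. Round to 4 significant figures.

U_eff = 0.733/31.32 + 0.267/10.17 = 0.023404 + 0.026254 = 0.049657
R_eff = 1/U_eff = 20.138 ft²·°F·h/BTU

20.14 ft²·°F·h/BTU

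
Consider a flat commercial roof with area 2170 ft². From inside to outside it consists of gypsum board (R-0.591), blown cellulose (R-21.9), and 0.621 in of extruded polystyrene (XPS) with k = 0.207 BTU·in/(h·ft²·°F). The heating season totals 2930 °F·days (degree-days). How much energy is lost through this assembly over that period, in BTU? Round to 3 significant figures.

5990000 BTU

0.621/0.207 = 3
R_total = 0.591 + 21.9 + 3 = 25.49 ft²·°F·h/BTU
E = A × HDD × 24 / R = 2170 × 2930 × 24 / 25.49 = 5986000 BTU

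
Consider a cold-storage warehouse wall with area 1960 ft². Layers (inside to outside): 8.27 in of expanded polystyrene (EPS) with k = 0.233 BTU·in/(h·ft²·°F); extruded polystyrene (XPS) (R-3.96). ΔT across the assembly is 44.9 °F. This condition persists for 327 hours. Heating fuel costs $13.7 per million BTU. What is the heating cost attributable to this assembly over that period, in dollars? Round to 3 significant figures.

9.99 dollars

8.27/0.233 = 35.49
R_total = 35.49 + 3.96 = 39.45 ft²·°F·h/BTU
Q = 1960 × 44.9 / 39.45 = 2231 BTU/h
E = 2231 × 327 = 729400 BTU
Cost = 729400/10⁶ × 13.7 = $9.993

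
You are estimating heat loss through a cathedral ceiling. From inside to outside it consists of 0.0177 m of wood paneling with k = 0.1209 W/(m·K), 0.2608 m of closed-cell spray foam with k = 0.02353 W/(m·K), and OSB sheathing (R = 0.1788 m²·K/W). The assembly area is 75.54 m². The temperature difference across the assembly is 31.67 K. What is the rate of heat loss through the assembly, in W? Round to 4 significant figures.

209.7 W

0.0177/0.1209 = 0.1464
0.2608/0.02353 = 11.084
R_total = 0.1464 + 11.084 + 0.1788 = 11.409 m²·K/W
Q = A·ΔT/R = 75.54 × 31.67 / 11.409 = 209.69 W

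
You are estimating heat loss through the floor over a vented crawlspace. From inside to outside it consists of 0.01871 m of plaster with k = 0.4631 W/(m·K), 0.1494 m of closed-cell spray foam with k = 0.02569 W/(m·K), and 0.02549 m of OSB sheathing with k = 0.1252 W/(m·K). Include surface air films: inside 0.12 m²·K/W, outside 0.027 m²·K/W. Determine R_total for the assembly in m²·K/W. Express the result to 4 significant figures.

6.206 m²·K/W

0.01871/0.4631 = 0.040402
0.1494/0.02569 = 5.8155
0.02549/0.1252 = 0.20359
R_total = 0.12 + 0.040402 + 5.8155 + 0.20359 + 0.027 = 6.2065 m²·K/W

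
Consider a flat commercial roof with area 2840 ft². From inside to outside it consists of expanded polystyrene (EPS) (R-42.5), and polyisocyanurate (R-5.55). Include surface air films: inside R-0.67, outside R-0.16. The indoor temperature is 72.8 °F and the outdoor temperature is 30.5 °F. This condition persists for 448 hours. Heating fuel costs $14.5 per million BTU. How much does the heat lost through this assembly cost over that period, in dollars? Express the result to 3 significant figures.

R_total = 0.67 + 42.5 + 5.55 + 0.16 = 48.88 ft²·°F·h/BTU
Q = 2840 × (72.8 − 30.5) / 48.88 = 2458 BTU/h
E = 2458 × 448 = 1101000 BTU
Cost = 1101000/10⁶ × 14.5 = $15.97

16.0 dollars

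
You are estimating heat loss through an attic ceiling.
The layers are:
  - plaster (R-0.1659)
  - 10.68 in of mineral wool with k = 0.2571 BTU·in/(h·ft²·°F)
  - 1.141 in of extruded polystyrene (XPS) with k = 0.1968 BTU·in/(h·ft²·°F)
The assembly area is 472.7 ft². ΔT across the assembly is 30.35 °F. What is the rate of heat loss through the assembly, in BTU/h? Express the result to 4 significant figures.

10.68/0.2571 = 41.54
1.141/0.1968 = 5.7978
R_total = 0.1659 + 41.54 + 5.7978 = 47.504 ft²·°F·h/BTU
Q = A·ΔT/R = 472.7 × 30.35 / 47.504 = 302.01 BTU/h

302.0 BTU/h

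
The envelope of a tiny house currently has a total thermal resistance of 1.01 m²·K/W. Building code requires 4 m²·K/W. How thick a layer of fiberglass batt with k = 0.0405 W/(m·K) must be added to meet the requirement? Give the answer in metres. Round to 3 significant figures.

ΔR = 4 − 1.01 = 2.99 m²·K/W
L = ΔR × k = 2.99 × 0.0405 = 0.1211 m

0.121 m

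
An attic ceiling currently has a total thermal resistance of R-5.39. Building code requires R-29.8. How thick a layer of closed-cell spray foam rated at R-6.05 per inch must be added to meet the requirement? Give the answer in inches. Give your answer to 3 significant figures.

ΔR = 29.8 − 5.39 = 24.41 ft²·°F·h/BTU
L = ΔR / (R/in) = 24.41/6.05 = 4.035 in

4.03 in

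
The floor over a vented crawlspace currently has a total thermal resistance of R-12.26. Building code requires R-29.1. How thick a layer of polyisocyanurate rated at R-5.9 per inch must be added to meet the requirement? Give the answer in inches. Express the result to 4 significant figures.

ΔR = 29.1 − 12.26 = 16.84 ft²·°F·h/BTU
L = ΔR / (R/in) = 16.84/5.9 = 2.8542 in

2.854 in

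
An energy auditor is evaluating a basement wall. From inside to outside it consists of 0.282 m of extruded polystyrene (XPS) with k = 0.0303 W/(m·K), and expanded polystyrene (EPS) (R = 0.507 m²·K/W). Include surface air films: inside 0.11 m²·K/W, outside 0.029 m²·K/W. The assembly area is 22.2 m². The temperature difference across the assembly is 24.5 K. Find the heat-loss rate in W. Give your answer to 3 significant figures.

0.282/0.0303 = 9.307
R_total = 0.11 + 9.307 + 0.507 + 0.029 = 9.953 m²·K/W
Q = A·ΔT/R = 22.2 × 24.5 / 9.953 = 54.65 W

54.6 W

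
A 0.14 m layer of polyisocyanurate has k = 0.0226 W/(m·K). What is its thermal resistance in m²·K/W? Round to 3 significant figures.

6.19 m²·K/W

R = L/k = 0.14/0.0226 = 6.195 m²·K/W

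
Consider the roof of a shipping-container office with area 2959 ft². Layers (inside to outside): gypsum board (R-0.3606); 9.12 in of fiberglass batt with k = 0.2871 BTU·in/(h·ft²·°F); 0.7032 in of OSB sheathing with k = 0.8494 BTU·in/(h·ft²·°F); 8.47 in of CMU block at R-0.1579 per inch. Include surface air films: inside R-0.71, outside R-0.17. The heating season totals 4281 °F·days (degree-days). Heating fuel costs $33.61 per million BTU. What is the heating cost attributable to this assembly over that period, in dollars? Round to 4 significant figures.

290.5 dollars

9.12/0.2871 = 31.766
0.7032/0.8494 = 0.82788
8.47 × 0.1579 = 1.3374
R_total = 0.71 + 0.3606 + 31.766 + 0.82788 + 1.3374 + 0.17 = 35.172 ft²·°F·h/BTU
E = A × HDD × 24 / R = 2959 × 4281 × 24 / 35.172 = 8643800 BTU
Cost = 8643800/10⁶ × 33.61 = $290.52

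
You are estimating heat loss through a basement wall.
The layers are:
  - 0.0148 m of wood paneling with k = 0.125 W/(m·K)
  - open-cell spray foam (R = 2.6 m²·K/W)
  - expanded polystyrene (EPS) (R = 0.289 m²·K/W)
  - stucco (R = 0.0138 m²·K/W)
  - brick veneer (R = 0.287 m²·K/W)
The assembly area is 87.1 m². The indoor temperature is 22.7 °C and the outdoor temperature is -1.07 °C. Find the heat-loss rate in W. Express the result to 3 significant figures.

626 W

0.0148/0.125 = 0.1184
R_total = 0.1184 + 2.6 + 0.289 + 0.0138 + 0.287 = 3.308 m²·K/W
Q = A·ΔT/R = 87.1 × (22.7 − (-1.07)) / 3.308 = 625.8 W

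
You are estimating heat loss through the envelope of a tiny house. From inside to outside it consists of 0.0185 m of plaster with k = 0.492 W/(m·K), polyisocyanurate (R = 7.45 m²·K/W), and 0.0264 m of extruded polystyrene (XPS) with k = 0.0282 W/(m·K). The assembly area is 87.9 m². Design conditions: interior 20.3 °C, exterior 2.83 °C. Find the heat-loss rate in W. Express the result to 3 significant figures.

182 W

0.0185/0.492 = 0.0376
0.0264/0.0282 = 0.9362
R_total = 0.0376 + 7.45 + 0.9362 = 8.424 m²·K/W
Q = A·ΔT/R = 87.9 × (20.3 − 2.83) / 8.424 = 182.3 W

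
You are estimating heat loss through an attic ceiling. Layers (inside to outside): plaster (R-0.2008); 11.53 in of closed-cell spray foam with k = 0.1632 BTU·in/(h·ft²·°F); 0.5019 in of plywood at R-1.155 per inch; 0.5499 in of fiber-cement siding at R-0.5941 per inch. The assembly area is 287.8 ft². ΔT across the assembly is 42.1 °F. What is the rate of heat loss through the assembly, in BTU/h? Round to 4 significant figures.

11.53/0.1632 = 70.65
0.5019 × 1.155 = 0.57969
0.5499 × 0.5941 = 0.3267
R_total = 0.2008 + 70.65 + 0.57969 + 0.3267 = 71.757 ft²·°F·h/BTU
Q = A·ΔT/R = 287.8 × 42.1 / 71.757 = 168.85 BTU/h

168.9 BTU/h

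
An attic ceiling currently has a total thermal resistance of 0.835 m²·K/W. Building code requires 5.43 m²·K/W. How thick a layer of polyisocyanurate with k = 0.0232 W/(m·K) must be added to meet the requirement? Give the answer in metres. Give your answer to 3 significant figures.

0.107 m

ΔR = 5.43 − 0.835 = 4.595 m²·K/W
L = ΔR × k = 4.595 × 0.0232 = 0.1066 m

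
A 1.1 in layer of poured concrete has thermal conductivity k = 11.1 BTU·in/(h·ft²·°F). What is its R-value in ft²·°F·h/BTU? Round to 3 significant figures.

R = L/k = 1.1/11.1 = 0.0991 ft²·°F·h/BTU

0.0991 ft²·°F·h/BTU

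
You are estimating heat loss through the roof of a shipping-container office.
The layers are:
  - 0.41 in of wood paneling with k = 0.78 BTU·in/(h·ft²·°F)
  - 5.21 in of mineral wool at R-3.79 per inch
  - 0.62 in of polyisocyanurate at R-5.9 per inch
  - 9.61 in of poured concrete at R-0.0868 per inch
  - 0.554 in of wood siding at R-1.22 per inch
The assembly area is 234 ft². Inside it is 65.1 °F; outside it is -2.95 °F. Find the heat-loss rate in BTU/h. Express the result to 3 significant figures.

0.41/0.78 = 0.5256
5.21 × 3.79 = 19.75
0.62 × 5.9 = 3.658
9.61 × 0.0868 = 0.8341
0.554 × 1.22 = 0.6759
R_total = 0.5256 + 19.75 + 3.658 + 0.8341 + 0.6759 = 25.44 ft²·°F·h/BTU
Q = A·ΔT/R = 234 × (65.1 − (-2.95)) / 25.44 = 625.9 BTU/h

626 BTU/h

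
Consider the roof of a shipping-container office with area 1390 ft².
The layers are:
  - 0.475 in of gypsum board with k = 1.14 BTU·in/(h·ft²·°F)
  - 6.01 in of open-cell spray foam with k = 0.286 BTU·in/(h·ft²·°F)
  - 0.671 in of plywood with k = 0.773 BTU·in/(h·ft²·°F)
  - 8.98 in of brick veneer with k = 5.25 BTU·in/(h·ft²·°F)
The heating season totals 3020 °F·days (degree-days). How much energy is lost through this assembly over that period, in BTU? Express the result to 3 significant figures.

0.475/1.14 = 0.4167
6.01/0.286 = 21.01
0.671/0.773 = 0.868
8.98/5.25 = 1.71
R_total = 0.4167 + 21.01 + 0.868 + 1.71 = 24.01 ft²·°F·h/BTU
E = A × HDD × 24 / R = 1390 × 3020 × 24 / 24.01 = 4196000 BTU

4200000 BTU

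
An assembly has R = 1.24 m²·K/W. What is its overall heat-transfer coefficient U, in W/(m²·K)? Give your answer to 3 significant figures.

0.806 W/(m²·K)

U = 1/R = 1/1.24 = 0.8065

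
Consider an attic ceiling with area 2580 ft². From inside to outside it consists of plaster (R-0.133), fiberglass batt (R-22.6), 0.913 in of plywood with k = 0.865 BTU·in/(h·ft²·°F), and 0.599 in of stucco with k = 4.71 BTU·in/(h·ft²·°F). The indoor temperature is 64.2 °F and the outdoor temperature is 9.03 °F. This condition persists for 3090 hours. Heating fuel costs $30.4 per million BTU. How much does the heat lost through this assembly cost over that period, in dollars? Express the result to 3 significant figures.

559 dollars

0.913/0.865 = 1.055
0.599/4.71 = 0.1272
R_total = 0.133 + 22.6 + 1.055 + 0.1272 = 23.92 ft²·°F·h/BTU
Q = 2580 × (64.2 − 9.03) / 23.92 = 5952 BTU/h
E = 5952 × 3090 = 18390000 BTU
Cost = 18390000/10⁶ × 30.4 = $559.1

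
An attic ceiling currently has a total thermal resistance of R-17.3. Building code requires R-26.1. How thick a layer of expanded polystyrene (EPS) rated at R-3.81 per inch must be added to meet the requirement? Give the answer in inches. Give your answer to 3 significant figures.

2.31 in

ΔR = 26.1 − 17.3 = 8.8 ft²·°F·h/BTU
L = ΔR / (R/in) = 8.8/3.81 = 2.31 in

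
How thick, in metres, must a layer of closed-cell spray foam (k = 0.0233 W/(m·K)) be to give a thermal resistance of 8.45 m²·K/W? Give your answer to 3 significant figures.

0.197 m

L = R·k = 8.45 × 0.0233 = 0.1969 m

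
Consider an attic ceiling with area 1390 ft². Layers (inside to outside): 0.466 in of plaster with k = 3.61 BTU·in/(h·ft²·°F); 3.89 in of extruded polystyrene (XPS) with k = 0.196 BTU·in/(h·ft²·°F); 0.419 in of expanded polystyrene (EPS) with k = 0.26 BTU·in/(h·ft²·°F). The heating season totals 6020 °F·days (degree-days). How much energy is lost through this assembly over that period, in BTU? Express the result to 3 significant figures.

0.466/3.61 = 0.1291
3.89/0.196 = 19.85
0.419/0.26 = 1.612
R_total = 0.1291 + 19.85 + 1.612 = 21.59 ft²·°F·h/BTU
E = A × HDD × 24 / R = 1390 × 6020 × 24 / 21.59 = 9303000 BTU

9300000 BTU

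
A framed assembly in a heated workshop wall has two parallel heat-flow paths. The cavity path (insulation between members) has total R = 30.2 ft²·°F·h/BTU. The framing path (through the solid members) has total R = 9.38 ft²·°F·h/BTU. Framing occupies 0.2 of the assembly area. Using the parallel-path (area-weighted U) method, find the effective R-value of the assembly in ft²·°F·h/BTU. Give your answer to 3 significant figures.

U_eff = 0.8/30.2 + 0.2/9.38 = 0.02649 + 0.02132 = 0.04781
R_eff = 1/U_eff = 20.92 ft²·°F·h/BTU

20.9 ft²·°F·h/BTU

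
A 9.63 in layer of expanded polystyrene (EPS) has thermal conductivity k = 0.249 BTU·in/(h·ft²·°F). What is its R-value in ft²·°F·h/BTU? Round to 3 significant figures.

R = L/k = 9.63/0.249 = 38.67 ft²·°F·h/BTU

38.7 ft²·°F·h/BTU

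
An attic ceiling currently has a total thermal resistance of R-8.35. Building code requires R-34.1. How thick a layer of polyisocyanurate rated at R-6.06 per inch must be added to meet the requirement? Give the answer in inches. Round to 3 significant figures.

ΔR = 34.1 − 8.35 = 25.75 ft²·°F·h/BTU
L = ΔR / (R/in) = 25.75/6.06 = 4.249 in

4.25 in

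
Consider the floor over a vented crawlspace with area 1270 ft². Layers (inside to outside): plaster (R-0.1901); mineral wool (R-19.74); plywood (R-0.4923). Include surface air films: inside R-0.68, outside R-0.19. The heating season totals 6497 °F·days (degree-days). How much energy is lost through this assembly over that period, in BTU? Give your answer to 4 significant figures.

9300000 BTU

R_total = 0.68 + 0.1901 + 19.74 + 0.4923 + 0.19 = 21.292 ft²·°F·h/BTU
E = A × HDD × 24 / R = 1270 × 6497 × 24 / 21.292 = 9300400 BTU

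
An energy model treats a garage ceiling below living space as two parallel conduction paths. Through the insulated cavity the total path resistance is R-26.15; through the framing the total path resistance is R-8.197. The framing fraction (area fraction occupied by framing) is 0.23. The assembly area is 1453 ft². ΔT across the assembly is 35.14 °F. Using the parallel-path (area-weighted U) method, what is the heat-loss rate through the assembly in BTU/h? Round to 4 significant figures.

U_eff = 0.77/26.15 + 0.23/8.197 = 0.029446 + 0.028059 = 0.057505
R_eff = 1/U_eff = 17.39 ft²·°F·h/BTU
Q = 1453 × 35.14 / 17.39 = 2936.1 BTU/h

2936 BTU/h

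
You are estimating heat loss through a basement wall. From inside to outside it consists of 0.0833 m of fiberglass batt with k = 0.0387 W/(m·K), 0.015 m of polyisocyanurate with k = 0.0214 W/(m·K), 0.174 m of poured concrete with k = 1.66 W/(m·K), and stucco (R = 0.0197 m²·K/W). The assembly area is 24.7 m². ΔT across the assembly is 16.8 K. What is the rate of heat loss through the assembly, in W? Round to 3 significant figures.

139 W

0.0833/0.0387 = 2.152
0.015/0.0214 = 0.7009
0.174/1.66 = 0.1048
R_total = 2.152 + 0.7009 + 0.1048 + 0.0197 = 2.978 m²·K/W
Q = A·ΔT/R = 24.7 × 16.8 / 2.978 = 139.3 W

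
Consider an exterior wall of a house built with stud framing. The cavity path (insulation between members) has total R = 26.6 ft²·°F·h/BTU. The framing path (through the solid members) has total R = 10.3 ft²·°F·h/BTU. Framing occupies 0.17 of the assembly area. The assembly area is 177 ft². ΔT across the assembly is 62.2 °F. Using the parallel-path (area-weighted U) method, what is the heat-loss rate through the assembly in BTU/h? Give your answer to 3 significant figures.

525 BTU/h

U_eff = 0.83/26.6 + 0.17/10.3 = 0.0312 + 0.0165 = 0.04771
R_eff = 1/U_eff = 20.96 ft²·°F·h/BTU
Q = 177 × 62.2 / 20.96 = 525.2 BTU/h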